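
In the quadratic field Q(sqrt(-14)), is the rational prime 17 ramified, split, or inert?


K = Q(sqrt(-14)). Since d mod 4 = 2, disc(K) = -56.
Check p | disc: -56 mod 17 = 12.
p does not divide disc. Compute Legendre symbol (d/p):
3^((17-1)/2) mod 17 = -1
(d/p) = -1, so p is inert: (p) stays prime with e=1, f=2, g=1.
Therefore p is inert.

inert


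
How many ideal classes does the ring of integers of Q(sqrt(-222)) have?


K = Q(sqrt(-222)). d mod 4 = 2, so D = disc(K) = 4d = -888
h(K) equals the number of primitive reduced positive-definite forms (a, b, c) = a*x^2 + b*x*y + c*y^2 with b^2 - 4ac = D,
where reduced means |b| <= a <= c, with b >= 0 whenever |b| = a or a = c, and primitive means gcd(a, b, c) = 1.
Reduced forces 3a^2 <= |D| = 888, so 1 <= a <= 17; b must have the parity of D, and c = (b^2 - D)/(4a) must be an integer >= a.
Enumerate a = 1..17, b in [-a, a]:
  a=1: (1, 0, 222)  [1]
  a=2: (2, 0, 111)  [1]
  a=3: (3, 0, 74)  [1]
  a=4..5: none
  a=6: (6, 0, 37)  [1]
  a=7: (7, -6, 33), (7, 6, 33)  [2]
  a=8..10: none
  a=11: (11, -6, 21), (11, 6, 21)  [2]
  a=12: none
  a=13: (13, -10, 19), (13, 10, 19)  [2]
  a=14: (14, -8, 17), (14, 8, 17)  [2]
  a=15..17: none
Total reduced forms: 1 + 1 + 1 + 1 + 2 + 2 + 2 + 2 = 12
h = 12

12


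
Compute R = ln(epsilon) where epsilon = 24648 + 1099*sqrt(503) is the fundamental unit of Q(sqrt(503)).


epsilon = 24648 + 1099*sqrt(503)
= 49296.0000
R = ln(49296.0000)
= 10.8056

10.8056


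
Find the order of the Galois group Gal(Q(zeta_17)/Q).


|Gal(Q(zeta_17)/Q)| = phi(17)
= 16

16


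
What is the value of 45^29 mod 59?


p = 59 is prime and the exponent is (p-1)/2 = 29, so by Euler's criterion 45^29 = (45/59) = +1 or -1 mod 59.
Compute by square-and-multiply:
  29 = 16 + 8 + 4 + 1 (binary 11101)
  Repeated squaring mod 59: 45^1 = 45, 45^2 = 19, 45^4 = 7, 45^8 = 49, 45^16 = 41
  45^29 = 45^16 * 45^8 * 45^4 * 45^1 = 41 * 49 * 7 * 45 mod 59
    41 * 49 = 2009 = 3 mod 59
    3 * 7 = 21 = 21 mod 59
    21 * 45 = 945 = 1 mod 59
  45^29 = 1 mod 59
Result 1: 45 is a quadratic residue mod 59.
45^29 mod 59 = 1

1


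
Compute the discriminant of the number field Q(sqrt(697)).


For K = Q(sqrt(d)) with d squarefree: disc(K) = d if d = 1 mod 4, and disc(K) = 4d if d = 2 or 3 mod 4.
Here d = 697, and d mod 4 = 1.
d = 1 mod 4 (O_K = Z[(1+sqrt(d))/2]), so disc(K) = d = 697

697


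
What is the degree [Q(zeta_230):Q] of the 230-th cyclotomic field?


The degree equals Euler's totient phi(230).
230 = 2 * 5 * 23
phi(230) = 88

88


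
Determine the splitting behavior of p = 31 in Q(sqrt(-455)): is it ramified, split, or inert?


K = Q(sqrt(-455)). Since d mod 4 = 1, disc(K) = -455.
Check p | disc: -455 mod 31 = 10.
p does not divide disc. Compute Legendre symbol (d/p):
10^((31-1)/2) mod 31 = 1
(d/p) = 1, so p splits: (p) = P*P' with e=1, f=1, g=2.
Therefore p is split.

split


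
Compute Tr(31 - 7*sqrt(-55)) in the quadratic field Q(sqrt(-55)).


Tr(a + b*sqrt(d)) = (a + b*sqrt(d)) + (a - b*sqrt(d)) = 2a
= 2 * (31)
= 62

62


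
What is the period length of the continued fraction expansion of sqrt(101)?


Run the CF algorithm for sqrt(101).
a_0 = floor(sqrt(101)) = 10; set m_0=0, q_0=1.
Recurrence: m' = q*a - m,  q' = (d - m'^2)/q,  a' = floor((a_0 + m')/q').
  step 1: m=10, q=1, a=20
a_1 = 2*a_0 = 20, so the period closes here.
sqrt(101) = [10; 20]
Period length = 1

1


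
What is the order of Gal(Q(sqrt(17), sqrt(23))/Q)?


The 2 square roots of distinct primes are multiplicatively independent over Q,
so [K:Q] = 2^2 and Gal(K/Q) is isomorphic to (Z/2Z)^2.
|Gal| = 2^2 = 4

4


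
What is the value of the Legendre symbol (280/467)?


p = 467 is prime, so compute (280/467) with the reciprocity algorithm (Jacobi-symbol steps: pull out 2s via (2/n), flip via reciprocity, reduce):
  pull out 2: (2/467) = -1  (since 467 mod 8 = 3)
  pull out 2: (2/467) = -1  (since 467 mod 8 = 3)
  pull out 2: (2/467) = -1  (since 467 mod 8 = 3)
  reciprocity: (35/467) -> -(467/35)
  reduce: (12/35)
  pull out 2: (2/35) = -1  (since 35 mod 8 = 3)
  pull out 2: (2/35) = -1  (since 35 mod 8 = 3)
  reciprocity: (3/35) -> -(35/3)
  reduce: (2/3)
  pull out 2: (2/3) = -1  (since 3 mod 8 = 3)
  (1/3) = 1
Product of signs = 1
(280/467) = 1

1


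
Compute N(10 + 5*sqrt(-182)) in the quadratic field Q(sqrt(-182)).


N(a + b*sqrt(d)) = a^2 - d*b^2
= (10)^2 - (-182)*(5)^2
= 100 + 4550
= 4650

4650


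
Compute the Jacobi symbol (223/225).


Compute (223/225) via quadratic reciprocity:
  reciprocity: (223/225) -> +(225/223)
  reduce: (2/223)
  pull out 2: (2/223) = +1  (since 223 mod 8 = 7)
  (1/223) = 1
Product of signs = 1

1


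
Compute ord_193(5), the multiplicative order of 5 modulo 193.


We want ord_193(5), the smallest k >= 1 with 5^k = 1 mod 193.
n = 193 = 193, phi(193) = 192; the order divides phi(n).
Divisors of 192: 1, 2, 3, 4, 6, 8, 12, 16, 24, 32, 48, 64, 96, 192
Repeated squaring mod 193: 5^1 = 5, 5^2 = 25, 5^4 = 46, 5^8 = 186, 5^16 = 49, 5^32 = 85, 5^64 = 84, 5^128 = 108
Test divisors in increasing order:
  k=1: 5^1 = 5 mod 193
  k=2: 5^2 = 25 mod 193
  k=3: 5^3 = 25 * 5 = 125 mod 193
  k=4: 5^4 = 46 mod 193
  k=6: 5^6 = 46 * 25 = 185 mod 193
  k=8: 5^8 = 186 mod 193
  k=12: 5^12 = 186 * 46 = 64 mod 193
  k=16: 5^16 = 49 mod 193
  k=24: 5^24 = 49 * 186 = 43 mod 193
  k=32: 5^32 = 85 mod 193
  k=48: 5^48 = 85 * 49 = 112 mod 193
  k=64: 5^64 = 84 mod 193
  k=96: 5^96 = 84 * 85 = 192 mod 193
  k=192: 5^192 = 108 * 84 = 1 mod 193  <- first divisor giving 1
Order = 192

192


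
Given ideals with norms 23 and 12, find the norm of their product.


N(IJ) = N(I) * N(J)
= 23 * 12
= 276

276


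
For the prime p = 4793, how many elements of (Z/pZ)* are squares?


For prime p, the number of non-zero quadratic residues is (p-1)/2.
= (4793-1)/2
= 2396

2396


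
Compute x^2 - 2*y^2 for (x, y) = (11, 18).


x^2 - d*y^2
= 11^2 - 2*18^2
= 121 - 648
= -527

-527


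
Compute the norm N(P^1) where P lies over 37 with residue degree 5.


N(P^a) = p^(a*f)
= 37^(1*5)
= 37^5
= 69343957

69343957


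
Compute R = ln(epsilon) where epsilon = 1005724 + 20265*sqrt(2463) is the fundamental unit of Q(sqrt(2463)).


epsilon = 1005724 + 20265*sqrt(2463)
= 2.0114e+06
R = ln(2.0114e+06)
= 14.5144

14.5144


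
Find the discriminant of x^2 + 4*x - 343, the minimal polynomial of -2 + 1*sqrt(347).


The element -2 + 1*sqrt(347) has minimal polynomial:
x^2 + 4*x - 343
Discriminant = (4)^2 - 4*(-343)
= 16 + 1372
= 1388

1388


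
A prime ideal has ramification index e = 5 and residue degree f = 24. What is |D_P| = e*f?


|D_P| = e * f
= 5 * 24
= 120

120


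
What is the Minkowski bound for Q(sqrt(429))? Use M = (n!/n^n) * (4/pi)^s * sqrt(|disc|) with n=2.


d = 429, d mod 4 = 1, so disc(K) = d = 429; |disc(K)| = 429
Real quadratic field, so n = 2, s = r2 = 0, r1 = 2
M = (n!/n^n) * (4/pi)^s * sqrt(|disc(K)|) = (2!/2^2) * (4/pi)^0 * sqrt(429)
= 0.5 * 1.000000 * 20.712315
= 10.3562

10.3562


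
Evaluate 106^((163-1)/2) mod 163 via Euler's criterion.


p = 163 is prime and the exponent is (p-1)/2 = 81, so by Euler's criterion 106^81 = (106/163) = +1 or -1 mod 163.
Compute by square-and-multiply:
  81 = 64 + 16 + 1 (binary 1010001)
  Repeated squaring mod 163: 106^1 = 106, 106^2 = 152, 106^4 = 121, 106^8 = 134, 106^16 = 26, 106^32 = 24, 106^64 = 87
  106^81 = 106^64 * 106^16 * 106^1 = 87 * 26 * 106 mod 163
    87 * 26 = 2262 = 143 mod 163
    143 * 106 = 15158 = 162 mod 163
  106^81 = 162 mod 163
Result 162 = p - 1 = -1 mod 163: 106 is a quadratic non-residue mod 163. As a residue in [0, p-1] the value is 162.
106^81 mod 163 = 162

162


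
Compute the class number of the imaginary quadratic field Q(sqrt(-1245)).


K = Q(sqrt(-1245)). d mod 4 = 3, so D = disc(K) = 4d = -4980
h(K) equals the number of primitive reduced positive-definite forms (a, b, c) = a*x^2 + b*x*y + c*y^2 with b^2 - 4ac = D,
where reduced means |b| <= a <= c, with b >= 0 whenever |b| = a or a = c, and primitive means gcd(a, b, c) = 1.
Reduced forces 3a^2 <= |D| = 4980, so 1 <= a <= 40; b must have the parity of D, and c = (b^2 - D)/(4a) must be an integer >= a.
Enumerate a = 1..40, b in [-a, a]:
  a=1: (1, 0, 1245)  [1]
  a=2: (2, 2, 623)  [1]
  a=3: (3, 0, 415)  [1]
  a=4: none
  a=5: (5, 0, 249)  [1]
  a=6: (6, 6, 209)  [1]
  a=7: (7, -2, 178), (7, 2, 178)  [2]
  a=8..9: none
  a=10: (10, 10, 127)  [1]
  a=11: (11, -6, 114), (11, 6, 114)  [2]
  a=12: none
  a=13: (13, -8, 97), (13, 8, 97)  [2]
  a=14: (14, -2, 89), (14, 2, 89)  [2]
  a=15: (15, 0, 83)  [1]
  a=16: none
  a=17: (17, -16, 77), (17, 16, 77)  [2]
  a=18: none
  a=19: (19, -6, 66), (19, 6, 66)  [2]
  a=20: none
  a=21: (21, -12, 61), (21, 12, 61)  [2]
  a=22: (22, -6, 57), (22, 6, 57)  [2]
  a=23..25: none
  a=26: (26, -18, 51), (26, 18, 51)  [2]
  a=27..29: none
  a=30: (30, 30, 49)  [1]
  a=31..32: none
  a=33: (33, -6, 38), (33, 6, 38)  [2]
  a=34: (34, -18, 39), (34, 18, 39)  [2]
  a=35: (35, -30, 42), (35, 30, 42)  [2]
  a=36..40: none
Total reduced forms: 1 + 1 + 1 + 1 + 1 + 2 + 1 + 2 + 2 + 2 + 1 + 2 + 2 + 2 + 2 + 2 + 1 + 2 + 2 + 2 = 32
h = 32

32


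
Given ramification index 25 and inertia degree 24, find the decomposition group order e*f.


|D_P| = e * f
= 25 * 24
= 600

600


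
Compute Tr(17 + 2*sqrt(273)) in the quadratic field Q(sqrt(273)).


Tr(a + b*sqrt(d)) = (a + b*sqrt(d)) + (a - b*sqrt(d)) = 2a
= 2 * (17)
= 34

34


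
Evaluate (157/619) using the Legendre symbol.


p = 619 is prime, so compute (157/619) with the reciprocity algorithm (Jacobi-symbol steps: pull out 2s via (2/n), flip via reciprocity, reduce):
  reciprocity: (157/619) -> +(619/157)
  reduce: (148/157)
  pull out 2: (2/157) = -1  (since 157 mod 8 = 5)
  pull out 2: (2/157) = -1  (since 157 mod 8 = 5)
  reciprocity: (37/157) -> +(157/37)
  reduce: (9/37)
  reciprocity: (9/37) -> +(37/9)
  reduce: (1/9)
  (1/9) = 1
Product of signs = 1
(157/619) = 1

1


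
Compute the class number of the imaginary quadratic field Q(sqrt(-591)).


K = Q(sqrt(-591)). d mod 4 = 1, so D = disc(K) = d = -591
h(K) equals the number of primitive reduced positive-definite forms (a, b, c) = a*x^2 + b*x*y + c*y^2 with b^2 - 4ac = D,
where reduced means |b| <= a <= c, with b >= 0 whenever |b| = a or a = c, and primitive means gcd(a, b, c) = 1.
Reduced forces 3a^2 <= |D| = 591, so 1 <= a <= 14; b must have the parity of D, and c = (b^2 - D)/(4a) must be an integer >= a.
Enumerate a = 1..14, b in [-a, a]:
  a=1: (1, 1, 148)  [1]
  a=2: (2, -1, 74), (2, 1, 74)  [2]
  a=3: (3, 3, 50)  [1]
  a=4: (4, -1, 37), (4, 1, 37)  [2]
  a=5: (5, -3, 30), (5, 3, 30)  [2]
  a=6: (6, -3, 25), (6, 3, 25)  [2]
  a=7: (7, -5, 22), (7, 5, 22)  [2]
  a=8: (8, -7, 20), (8, 7, 20)  [2]
  a=9: none
  a=10: (10, -7, 16), (10, -3, 15), (10, 3, 15), (10, 7, 16)  [4]
  a=11: (11, -5, 14), (11, 5, 14)  [2]
  a=12: (12, -9, 14), (12, 9, 14)  [2]
  a=13..14: none
Total reduced forms: 1 + 2 + 1 + 2 + 2 + 2 + 2 + 2 + 4 + 2 + 2 = 22
h = 22

22


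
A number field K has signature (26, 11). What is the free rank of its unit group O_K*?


By Dirichlet's unit theorem:
rank = r1 + r2 - 1
= 26 + 11 - 1
= 36

36


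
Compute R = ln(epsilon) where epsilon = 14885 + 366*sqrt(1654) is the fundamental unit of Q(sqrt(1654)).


epsilon = 14885 + 366*sqrt(1654)
= 29770.0000
R = ln(29770.0000)
= 10.3013

10.3013


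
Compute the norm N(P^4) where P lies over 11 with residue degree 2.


N(P^a) = p^(a*f)
= 11^(4*2)
= 11^8
= 214358881

214358881


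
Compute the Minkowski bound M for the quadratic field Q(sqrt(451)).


d = 451, d mod 4 = 3, so disc(K) = 4d = 1804; |disc(K)| = 1804
Real quadratic field, so n = 2, s = r2 = 0, r1 = 2
M = (n!/n^n) * (4/pi)^s * sqrt(|disc(K)|) = (2!/2^2) * (4/pi)^0 * sqrt(1804)
= 0.5 * 1.000000 * 42.473521
= 21.2368

21.2368


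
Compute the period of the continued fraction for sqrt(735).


Run the CF algorithm for sqrt(735).
a_0 = floor(sqrt(735)) = 27; set m_0=0, q_0=1.
Recurrence: m' = q*a - m,  q' = (d - m'^2)/q,  a' = floor((a_0 + m')/q').
  step 1: m=27, q=6, a=9
  step 2: m=27, q=1, a=54
a_2 = 2*a_0 = 54, so the period closes here.
sqrt(735) = [27; 9, 54]
Period length = 2

2


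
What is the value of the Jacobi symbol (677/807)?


Compute (677/807) via quadratic reciprocity:
  reciprocity: (677/807) -> +(807/677)
  reduce: (130/677)
  pull out 2: (2/677) = -1  (since 677 mod 8 = 5)
  reciprocity: (65/677) -> +(677/65)
  reduce: (27/65)
  reciprocity: (27/65) -> +(65/27)
  reduce: (11/27)
  reciprocity: (11/27) -> -(27/11)
  reduce: (5/11)
  reciprocity: (5/11) -> +(11/5)
  reduce: (1/5)
  (1/5) = 1
Product of signs = 1

1


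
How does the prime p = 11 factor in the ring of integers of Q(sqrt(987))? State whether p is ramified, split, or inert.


K = Q(sqrt(987)). Since d mod 4 = 3, disc(K) = 3948.
Check p | disc: 3948 mod 11 = 10.
p does not divide disc. Compute Legendre symbol (d/p):
8^((11-1)/2) mod 11 = -1
(d/p) = -1, so p is inert: (p) stays prime with e=1, f=2, g=1.
Therefore p is inert.

inert


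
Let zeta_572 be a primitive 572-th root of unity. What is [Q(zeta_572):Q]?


The degree equals Euler's totient phi(572).
572 = 2^2 * 11 * 13
phi(572) = 240

240


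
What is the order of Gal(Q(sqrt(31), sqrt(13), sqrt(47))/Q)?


The 3 square roots of distinct primes are multiplicatively independent over Q,
so [K:Q] = 2^3 and Gal(K/Q) is isomorphic to (Z/2Z)^3.
|Gal| = 2^3 = 8

8


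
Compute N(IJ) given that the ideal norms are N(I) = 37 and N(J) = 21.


N(IJ) = N(I) * N(J)
= 37 * 21
= 777

777


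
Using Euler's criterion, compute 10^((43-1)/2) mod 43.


p = 43 is prime and the exponent is (p-1)/2 = 21, so by Euler's criterion 10^21 = (10/43) = +1 or -1 mod 43.
Compute by square-and-multiply:
  21 = 16 + 4 + 1 (binary 10101)
  Repeated squaring mod 43: 10^1 = 10, 10^2 = 14, 10^4 = 24, 10^8 = 17, 10^16 = 31
  10^21 = 10^16 * 10^4 * 10^1 = 31 * 24 * 10 mod 43
    31 * 24 = 744 = 13 mod 43
    13 * 10 = 130 = 1 mod 43
  10^21 = 1 mod 43
Result 1: 10 is a quadratic residue mod 43.
10^21 mod 43 = 1

1


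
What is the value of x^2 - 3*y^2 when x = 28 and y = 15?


x^2 - d*y^2
= 28^2 - 3*15^2
= 784 - 675
= 109

109


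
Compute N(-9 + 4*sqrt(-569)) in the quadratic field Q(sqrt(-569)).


N(a + b*sqrt(d)) = a^2 - d*b^2
= (-9)^2 - (-569)*(4)^2
= 81 + 9104
= 9185

9185


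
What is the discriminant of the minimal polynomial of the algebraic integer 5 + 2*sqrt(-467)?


The element 5 + 2*sqrt(-467) has minimal polynomial:
x^2 - 10*x + 1893
Discriminant = (-10)^2 - 4*(1893)
= 100 - 7572
= -7472

-7472


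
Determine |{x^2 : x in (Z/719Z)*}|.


For prime p, the number of non-zero quadratic residues is (p-1)/2.
= (719-1)/2
= 359

359


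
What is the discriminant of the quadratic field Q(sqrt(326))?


For K = Q(sqrt(d)) with d squarefree: disc(K) = d if d = 1 mod 4, and disc(K) = 4d if d = 2 or 3 mod 4.
Here d = 326, and d mod 4 = 2.
d = 2 mod 4, not 1 (O_K = Z[sqrt(d)]), so disc(K) = 4d = 4 * (326) = 1304

1304


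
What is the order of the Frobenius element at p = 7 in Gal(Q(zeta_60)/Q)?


The Frobenius at p in Gal(Q(zeta_n)/Q) = (Z/nZ)* is the class of p, so its order is ord_60(7), the smallest k >= 1 with 7^k = 1 mod 60.
n = 60 = 2^2 * 3 * 5, phi(60) = 16; the order divides phi(n).
Divisors of 16: 1, 2, 4, 8, 16
Repeated squaring mod 60: 7^1 = 7, 7^2 = 49, 7^4 = 1, 7^8 = 1, 7^16 = 1
Test divisors in increasing order:
  k=1: 7^1 = 7 mod 60
  k=2: 7^2 = 49 mod 60
  k=4: 7^4 = 1 mod 60  <- first divisor giving 1
Order = 4

4


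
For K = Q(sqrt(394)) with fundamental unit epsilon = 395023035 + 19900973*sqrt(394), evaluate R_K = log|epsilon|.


epsilon = 395023035 + 19900973*sqrt(394)
= 7.9005e+08
R = ln(7.9005e+08)
= 20.4876

20.4876


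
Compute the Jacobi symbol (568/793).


Compute (568/793) via quadratic reciprocity:
  pull out 2: (2/793) = +1  (since 793 mod 8 = 1)
  pull out 2: (2/793) = +1  (since 793 mod 8 = 1)
  pull out 2: (2/793) = +1  (since 793 mod 8 = 1)
  reciprocity: (71/793) -> +(793/71)
  reduce: (12/71)
  pull out 2: (2/71) = +1  (since 71 mod 8 = 7)
  pull out 2: (2/71) = +1  (since 71 mod 8 = 7)
  reciprocity: (3/71) -> -(71/3)
  reduce: (2/3)
  pull out 2: (2/3) = -1  (since 3 mod 8 = 3)
  (1/3) = 1
Product of signs = 1

1


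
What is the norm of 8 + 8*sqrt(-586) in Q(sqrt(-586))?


N(a + b*sqrt(d)) = a^2 - d*b^2
= (8)^2 - (-586)*(8)^2
= 64 + 37504
= 37568

37568


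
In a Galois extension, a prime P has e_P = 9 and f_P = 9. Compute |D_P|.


|D_P| = e * f
= 9 * 9
= 81

81


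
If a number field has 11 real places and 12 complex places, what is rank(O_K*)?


By Dirichlet's unit theorem:
rank = r1 + r2 - 1
= 11 + 12 - 1
= 22

22


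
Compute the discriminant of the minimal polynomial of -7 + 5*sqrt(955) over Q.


The element -7 + 5*sqrt(955) has minimal polynomial:
x^2 + 14*x - 23826
Discriminant = (14)^2 - 4*(-23826)
= 196 + 95304
= 95500

95500


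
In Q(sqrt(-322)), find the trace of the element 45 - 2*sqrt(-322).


Tr(a + b*sqrt(d)) = (a + b*sqrt(d)) + (a - b*sqrt(d)) = 2a
= 2 * (45)
= 90

90


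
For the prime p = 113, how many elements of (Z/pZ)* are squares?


For prime p, the number of non-zero quadratic residues is (p-1)/2.
= (113-1)/2
= 56

56


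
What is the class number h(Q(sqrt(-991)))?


K = Q(sqrt(-991)). d mod 4 = 1, so D = disc(K) = d = -991
h(K) equals the number of primitive reduced positive-definite forms (a, b, c) = a*x^2 + b*x*y + c*y^2 with b^2 - 4ac = D,
where reduced means |b| <= a <= c, with b >= 0 whenever |b| = a or a = c, and primitive means gcd(a, b, c) = 1.
Reduced forces 3a^2 <= |D| = 991, so 1 <= a <= 18; b must have the parity of D, and c = (b^2 - D)/(4a) must be an integer >= a.
Enumerate a = 1..18, b in [-a, a]:
  a=1: (1, 1, 248)  [1]
  a=2: (2, -1, 124), (2, 1, 124)  [2]
  a=3: none
  a=4: (4, -1, 62), (4, 1, 62)  [2]
  a=5: (5, -3, 50), (5, 3, 50)  [2]
  a=6..7: none
  a=8: (8, -1, 31), (8, 1, 31)  [2]
  a=9: none
  a=10: (10, -7, 26), (10, -3, 25), (10, 3, 25), (10, 7, 26)  [4]
  a=11..12: none
  a=13: (13, -7, 20), (13, 7, 20)  [2]
  a=14..15: none
  a=16: (16, -15, 19), (16, 15, 19)  [2]
  a=17..18: none
Total reduced forms: 1 + 2 + 2 + 2 + 2 + 4 + 2 + 2 = 17
h = 17

17


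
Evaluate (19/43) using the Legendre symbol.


p = 43 is prime, so compute (19/43) with the reciprocity algorithm (Jacobi-symbol steps: pull out 2s via (2/n), flip via reciprocity, reduce):
  reciprocity: (19/43) -> -(43/19)
  reduce: (5/19)
  reciprocity: (5/19) -> +(19/5)
  reduce: (4/5)
  pull out 2: (2/5) = -1  (since 5 mod 8 = 5)
  pull out 2: (2/5) = -1  (since 5 mod 8 = 5)
  (1/5) = 1
Product of signs = -1
(19/43) = -1

-1


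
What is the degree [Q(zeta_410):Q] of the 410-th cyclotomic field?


The degree equals Euler's totient phi(410).
410 = 2 * 5 * 41
phi(410) = 160

160


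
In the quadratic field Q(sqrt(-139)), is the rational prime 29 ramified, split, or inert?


K = Q(sqrt(-139)). Since d mod 4 = 1, disc(K) = -139.
Check p | disc: -139 mod 29 = 6.
p does not divide disc. Compute Legendre symbol (d/p):
6^((29-1)/2) mod 29 = 1
(d/p) = 1, so p splits: (p) = P*P' with e=1, f=1, g=2.
Therefore p is split.

split


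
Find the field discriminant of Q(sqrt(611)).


For K = Q(sqrt(d)) with d squarefree: disc(K) = d if d = 1 mod 4, and disc(K) = 4d if d = 2 or 3 mod 4.
Here d = 611, and d mod 4 = 3.
d = 3 mod 4, not 1 (O_K = Z[sqrt(d)]), so disc(K) = 4d = 4 * (611) = 2444

2444


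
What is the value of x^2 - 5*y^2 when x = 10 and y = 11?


x^2 - d*y^2
= 10^2 - 5*11^2
= 100 - 605
= -505

-505


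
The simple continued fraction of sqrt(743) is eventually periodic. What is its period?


Run the CF algorithm for sqrt(743).
a_0 = floor(sqrt(743)) = 27; set m_0=0, q_0=1.
Recurrence: m' = q*a - m,  q' = (d - m'^2)/q,  a' = floor((a_0 + m')/q').
  step 1: m=27, q=14, a=3
  step 2: m=15, q=37, a=1
  step 3: m=22, q=7, a=7
  step 4: m=27, q=2, a=27
  step 5: m=27, q=7, a=7
  step 6: m=22, q=37, a=1
  step 7: m=15, q=14, a=3
  step 8: m=27, q=1, a=54
a_8 = 2*a_0 = 54, so the period closes here.
sqrt(743) = [27; 3, 1, 7, 27, 7, 1, 3, 54]
Period length = 8

8


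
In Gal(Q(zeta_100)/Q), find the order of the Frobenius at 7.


The Frobenius at p in Gal(Q(zeta_n)/Q) = (Z/nZ)* is the class of p, so its order is ord_100(7), the smallest k >= 1 with 7^k = 1 mod 100.
n = 100 = 2^2 * 5^2, phi(100) = 40; the order divides phi(n).
Divisors of 40: 1, 2, 4, 5, 8, 10, 20, 40
Repeated squaring mod 100: 7^1 = 7, 7^2 = 49, 7^4 = 1, 7^8 = 1, 7^16 = 1, 7^32 = 1
Test divisors in increasing order:
  k=1: 7^1 = 7 mod 100
  k=2: 7^2 = 49 mod 100
  k=4: 7^4 = 1 mod 100  <- first divisor giving 1
Order = 4

4


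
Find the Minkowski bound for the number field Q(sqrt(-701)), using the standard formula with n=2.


d = -701, d mod 4 = 3, so disc(K) = 4d = -2804; |disc(K)| = 2804
Imaginary quadratic field, so n = 2, s = r2 = 1, r1 = 0
M = (n!/n^n) * (4/pi)^s * sqrt(|disc(K)|) = (2!/2^2) * (4/pi)^1 * sqrt(2804)
= 0.5 * 1.273240 * 52.952809
= 33.7108

33.7108


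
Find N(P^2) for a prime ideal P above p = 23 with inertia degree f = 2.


N(P^a) = p^(a*f)
= 23^(2*2)
= 23^4
= 279841

279841


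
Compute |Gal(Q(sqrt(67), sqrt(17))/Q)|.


The 2 square roots of distinct primes are multiplicatively independent over Q,
so [K:Q] = 2^2 and Gal(K/Q) is isomorphic to (Z/2Z)^2.
|Gal| = 2^2 = 4

4


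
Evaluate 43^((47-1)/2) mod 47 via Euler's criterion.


p = 47 is prime and the exponent is (p-1)/2 = 23, so by Euler's criterion 43^23 = (43/47) = +1 or -1 mod 47.
Compute by square-and-multiply:
  23 = 16 + 4 + 2 + 1 (binary 10111)
  Repeated squaring mod 47: 43^1 = 43, 43^2 = 16, 43^4 = 21, 43^8 = 18, 43^16 = 42
  43^23 = 43^16 * 43^4 * 43^2 * 43^1 = 42 * 21 * 16 * 43 mod 47
    42 * 21 = 882 = 36 mod 47
    36 * 16 = 576 = 12 mod 47
    12 * 43 = 516 = 46 mod 47
  43^23 = 46 mod 47
Result 46 = p - 1 = -1 mod 47: 43 is a quadratic non-residue mod 47. As a residue in [0, p-1] the value is 46.
43^23 mod 47 = 46

46


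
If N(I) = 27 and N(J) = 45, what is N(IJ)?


N(IJ) = N(I) * N(J)
= 27 * 45
= 1215

1215


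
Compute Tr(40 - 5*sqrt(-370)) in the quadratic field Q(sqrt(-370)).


Tr(a + b*sqrt(d)) = (a + b*sqrt(d)) + (a - b*sqrt(d)) = 2a
= 2 * (40)
= 80

80


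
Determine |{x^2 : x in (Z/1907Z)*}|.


For prime p, the number of non-zero quadratic residues is (p-1)/2.
= (1907-1)/2
= 953

953


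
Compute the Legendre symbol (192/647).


p = 647 is prime, so compute (192/647) with the reciprocity algorithm (Jacobi-symbol steps: pull out 2s via (2/n), flip via reciprocity, reduce):
  pull out 2: (2/647) = +1  (since 647 mod 8 = 7)
  pull out 2: (2/647) = +1  (since 647 mod 8 = 7)
  pull out 2: (2/647) = +1  (since 647 mod 8 = 7)
  pull out 2: (2/647) = +1  (since 647 mod 8 = 7)
  pull out 2: (2/647) = +1  (since 647 mod 8 = 7)
  pull out 2: (2/647) = +1  (since 647 mod 8 = 7)
  reciprocity: (3/647) -> -(647/3)
  reduce: (2/3)
  pull out 2: (2/3) = -1  (since 3 mod 8 = 3)
  (1/3) = 1
Product of signs = 1
(192/647) = 1

1


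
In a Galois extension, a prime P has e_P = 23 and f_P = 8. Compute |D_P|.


|D_P| = e * f
= 23 * 8
= 184

184


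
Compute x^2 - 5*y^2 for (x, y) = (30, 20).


x^2 - d*y^2
= 30^2 - 5*20^2
= 900 - 2000
= -1100

-1100


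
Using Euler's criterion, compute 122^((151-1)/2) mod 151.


p = 151 is prime and the exponent is (p-1)/2 = 75, so by Euler's criterion 122^75 = (122/151) = +1 or -1 mod 151.
Compute by square-and-multiply:
  75 = 64 + 8 + 2 + 1 (binary 1001011)
  Repeated squaring mod 151: 122^1 = 122, 122^2 = 86, 122^4 = 148, 122^8 = 9, 122^16 = 81, 122^32 = 68, 122^64 = 94
  122^75 = 122^64 * 122^8 * 122^2 * 122^1 = 94 * 9 * 86 * 122 mod 151
    94 * 9 = 846 = 91 mod 151
    91 * 86 = 7826 = 125 mod 151
    125 * 122 = 15250 = 150 mod 151
  122^75 = 150 mod 151
Result 150 = p - 1 = -1 mod 151: 122 is a quadratic non-residue mod 151. As a residue in [0, p-1] the value is 150.
122^75 mod 151 = 150

150


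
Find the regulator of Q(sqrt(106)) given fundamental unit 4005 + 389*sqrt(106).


epsilon = 4005 + 389*sqrt(106)
= 8010.0001
R = ln(8010.0001)
= 8.9884

8.9884


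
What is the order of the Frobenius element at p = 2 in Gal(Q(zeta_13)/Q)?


The Frobenius at p in Gal(Q(zeta_n)/Q) = (Z/nZ)* is the class of p, so its order is ord_13(2), the smallest k >= 1 with 2^k = 1 mod 13.
n = 13 = 13, phi(13) = 12; the order divides phi(n).
Divisors of 12: 1, 2, 3, 4, 6, 12
Repeated squaring mod 13: 2^1 = 2, 2^2 = 4, 2^4 = 3, 2^8 = 9
Test divisors in increasing order:
  k=1: 2^1 = 2 mod 13
  k=2: 2^2 = 4 mod 13
  k=3: 2^3 = 4 * 2 = 8 mod 13
  k=4: 2^4 = 3 mod 13
  k=6: 2^6 = 3 * 4 = 12 mod 13
  k=12: 2^12 = 9 * 3 = 1 mod 13  <- first divisor giving 1
Order = 12

12


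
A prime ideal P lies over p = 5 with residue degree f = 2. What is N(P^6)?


N(P^a) = p^(a*f)
= 5^(6*2)
= 5^12
= 244140625

244140625


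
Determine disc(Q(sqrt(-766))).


For K = Q(sqrt(d)) with d squarefree: disc(K) = d if d = 1 mod 4, and disc(K) = 4d if d = 2 or 3 mod 4.
Here d = -766, and d mod 4 = 2.
d = 2 mod 4, not 1 (O_K = Z[sqrt(d)]), so disc(K) = 4d = 4 * (-766) = -3064

-3064


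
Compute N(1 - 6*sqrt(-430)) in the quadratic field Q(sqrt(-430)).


N(a + b*sqrt(d)) = a^2 - d*b^2
= (1)^2 - (-430)*(-6)^2
= 1 + 15480
= 15481

15481


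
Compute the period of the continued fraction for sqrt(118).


Run the CF algorithm for sqrt(118).
a_0 = floor(sqrt(118)) = 10; set m_0=0, q_0=1.
Recurrence: m' = q*a - m,  q' = (d - m'^2)/q,  a' = floor((a_0 + m')/q').
  step 1: m=10, q=18, a=1
  step 2: m=8, q=3, a=6
  step 3: m=10, q=6, a=3
  step 4: m=8, q=9, a=2
  step 5: m=10, q=2, a=10
  step 6: m=10, q=9, a=2
  step 7: m=8, q=6, a=3
  step 8: m=10, q=3, a=6
  step 9: m=8, q=18, a=1
  step 10: m=10, q=1, a=20
a_10 = 2*a_0 = 20, so the period closes here.
sqrt(118) = [10; 1, 6, 3, 2, 10, 2, 3, 6, 1, 20]
Period length = 10

10


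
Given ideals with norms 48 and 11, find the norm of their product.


N(IJ) = N(I) * N(J)
= 48 * 11
= 528

528


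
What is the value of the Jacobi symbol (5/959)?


Compute (5/959) via quadratic reciprocity:
  reciprocity: (5/959) -> +(959/5)
  reduce: (4/5)
  pull out 2: (2/5) = -1  (since 5 mod 8 = 5)
  pull out 2: (2/5) = -1  (since 5 mod 8 = 5)
  (1/5) = 1
Product of signs = 1

1


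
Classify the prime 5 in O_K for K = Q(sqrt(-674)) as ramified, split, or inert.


K = Q(sqrt(-674)). Since d mod 4 = 2, disc(K) = -2696.
Check p | disc: -2696 mod 5 = 4.
p does not divide disc. Compute Legendre symbol (d/p):
1^((5-1)/2) mod 5 = 1
(d/p) = 1, so p splits: (p) = P*P' with e=1, f=1, g=2.
Therefore p is split.

split


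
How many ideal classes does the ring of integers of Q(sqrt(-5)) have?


K = Q(sqrt(-5)). d mod 4 = 3, so D = disc(K) = 4d = -20
h(K) equals the number of primitive reduced positive-definite forms (a, b, c) = a*x^2 + b*x*y + c*y^2 with b^2 - 4ac = D,
where reduced means |b| <= a <= c, with b >= 0 whenever |b| = a or a = c, and primitive means gcd(a, b, c) = 1.
Reduced forces 3a^2 <= |D| = 20, so 1 <= a <= 2; b must have the parity of D, and c = (b^2 - D)/(4a) must be an integer >= a.
Enumerate a = 1..2, b in [-a, a]:
  a=1: (1, 0, 5)  [1]
  a=2: (2, 2, 3)  [1]
Total reduced forms: 1 + 1 = 2
h = 2

2


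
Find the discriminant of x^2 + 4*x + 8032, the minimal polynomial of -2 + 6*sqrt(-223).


The element -2 + 6*sqrt(-223) has minimal polynomial:
x^2 + 4*x + 8032
Discriminant = (4)^2 - 4*(8032)
= 16 - 32128
= -32112

-32112


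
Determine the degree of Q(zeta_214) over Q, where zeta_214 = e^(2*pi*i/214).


The degree equals Euler's totient phi(214).
214 = 2 * 107
phi(214) = 106

106


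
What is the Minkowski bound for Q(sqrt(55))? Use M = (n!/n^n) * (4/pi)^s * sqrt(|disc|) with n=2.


d = 55, d mod 4 = 3, so disc(K) = 4d = 220; |disc(K)| = 220
Real quadratic field, so n = 2, s = r2 = 0, r1 = 2
M = (n!/n^n) * (4/pi)^s * sqrt(|disc(K)|) = (2!/2^2) * (4/pi)^0 * sqrt(220)
= 0.5 * 1.000000 * 14.832397
= 7.4162

7.4162


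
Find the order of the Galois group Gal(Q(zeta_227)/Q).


|Gal(Q(zeta_227)/Q)| = phi(227)
= 226

226


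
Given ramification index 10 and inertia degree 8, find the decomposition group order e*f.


|D_P| = e * f
= 10 * 8
= 80

80


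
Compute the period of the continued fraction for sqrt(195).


Run the CF algorithm for sqrt(195).
a_0 = floor(sqrt(195)) = 13; set m_0=0, q_0=1.
Recurrence: m' = q*a - m,  q' = (d - m'^2)/q,  a' = floor((a_0 + m')/q').
  step 1: m=13, q=26, a=1
  step 2: m=13, q=1, a=26
a_2 = 2*a_0 = 26, so the period closes here.
sqrt(195) = [13; 1, 26]
Period length = 2

2


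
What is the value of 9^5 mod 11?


p = 11 is prime and the exponent is (p-1)/2 = 5, so by Euler's criterion 9^5 = (9/11) = +1 or -1 mod 11.
Compute by square-and-multiply:
  5 = 4 + 1 (binary 101)
  Repeated squaring mod 11: 9^1 = 9, 9^2 = 4, 9^4 = 5
  9^5 = 9^4 * 9^1 = 5 * 9 mod 11
    5 * 9 = 45 = 1 mod 11
  9^5 = 1 mod 11
Result 1: 9 is a quadratic residue mod 11.
9^5 mod 11 = 1

1


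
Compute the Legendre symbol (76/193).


p = 193 is prime, so compute (76/193) with the reciprocity algorithm (Jacobi-symbol steps: pull out 2s via (2/n), flip via reciprocity, reduce):
  pull out 2: (2/193) = +1  (since 193 mod 8 = 1)
  pull out 2: (2/193) = +1  (since 193 mod 8 = 1)
  reciprocity: (19/193) -> +(193/19)
  reduce: (3/19)
  reciprocity: (3/19) -> -(19/3)
  reduce: (1/3)
  (1/3) = 1
Product of signs = -1
(76/193) = -1

-1


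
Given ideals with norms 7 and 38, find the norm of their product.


N(IJ) = N(I) * N(J)
= 7 * 38
= 266

266


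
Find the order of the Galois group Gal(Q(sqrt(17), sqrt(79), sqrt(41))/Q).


The 3 square roots of distinct primes are multiplicatively independent over Q,
so [K:Q] = 2^3 and Gal(K/Q) is isomorphic to (Z/2Z)^3.
|Gal| = 2^3 = 8

8


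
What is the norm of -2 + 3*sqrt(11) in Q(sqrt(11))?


N(a + b*sqrt(d)) = a^2 - d*b^2
= (-2)^2 - (11)*(3)^2
= 4 - 99
= -95

-95


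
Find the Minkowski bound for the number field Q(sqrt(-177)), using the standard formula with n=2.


d = -177, d mod 4 = 3, so disc(K) = 4d = -708; |disc(K)| = 708
Imaginary quadratic field, so n = 2, s = r2 = 1, r1 = 0
M = (n!/n^n) * (4/pi)^s * sqrt(|disc(K)|) = (2!/2^2) * (4/pi)^1 * sqrt(708)
= 0.5 * 1.273240 * 26.608269
= 16.9394

16.9394


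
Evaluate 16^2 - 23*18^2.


x^2 - d*y^2
= 16^2 - 23*18^2
= 256 - 7452
= -7196

-7196


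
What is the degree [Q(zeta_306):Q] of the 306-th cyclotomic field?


The degree equals Euler's totient phi(306).
306 = 2 * 3^2 * 17
phi(306) = 96

96


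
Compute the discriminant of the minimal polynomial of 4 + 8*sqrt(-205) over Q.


The element 4 + 8*sqrt(-205) has minimal polynomial:
x^2 - 8*x + 13136
Discriminant = (-8)^2 - 4*(13136)
= 64 - 52544
= -52480

-52480


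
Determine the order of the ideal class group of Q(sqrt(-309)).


K = Q(sqrt(-309)). d mod 4 = 3, so D = disc(K) = 4d = -1236
h(K) equals the number of primitive reduced positive-definite forms (a, b, c) = a*x^2 + b*x*y + c*y^2 with b^2 - 4ac = D,
where reduced means |b| <= a <= c, with b >= 0 whenever |b| = a or a = c, and primitive means gcd(a, b, c) = 1.
Reduced forces 3a^2 <= |D| = 1236, so 1 <= a <= 20; b must have the parity of D, and c = (b^2 - D)/(4a) must be an integer >= a.
Enumerate a = 1..20, b in [-a, a]:
  a=1: (1, 0, 309)  [1]
  a=2: (2, 2, 155)  [1]
  a=3: (3, 0, 103)  [1]
  a=4: none
  a=5: (5, -2, 62), (5, 2, 62)  [2]
  a=6: (6, 6, 53)  [1]
  a=7..9: none
  a=10: (10, -2, 31), (10, 2, 31)  [2]
  a=11..12: none
  a=13: (13, -8, 25), (13, 8, 25)  [2]
  a=14: none
  a=15: (15, -12, 23), (15, 12, 23)  [2]
  a=16..20: none
Total reduced forms: 1 + 1 + 1 + 2 + 1 + 2 + 2 + 2 = 12
h = 12

12


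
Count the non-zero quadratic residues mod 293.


For prime p, the number of non-zero quadratic residues is (p-1)/2.
= (293-1)/2
= 146

146


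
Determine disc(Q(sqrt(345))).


For K = Q(sqrt(d)) with d squarefree: disc(K) = d if d = 1 mod 4, and disc(K) = 4d if d = 2 or 3 mod 4.
Here d = 345, and d mod 4 = 1.
d = 1 mod 4 (O_K = Z[(1+sqrt(d))/2]), so disc(K) = d = 345

345


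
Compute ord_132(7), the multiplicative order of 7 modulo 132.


We want ord_132(7), the smallest k >= 1 with 7^k = 1 mod 132.
n = 132 = 2^2 * 3 * 11, phi(132) = 40; the order divides phi(n).
Divisors of 40: 1, 2, 4, 5, 8, 10, 20, 40
Repeated squaring mod 132: 7^1 = 7, 7^2 = 49, 7^4 = 25, 7^8 = 97, 7^16 = 37, 7^32 = 49
Test divisors in increasing order:
  k=1: 7^1 = 7 mod 132
  k=2: 7^2 = 49 mod 132
  k=4: 7^4 = 25 mod 132
  k=5: 7^5 = 25 * 7 = 43 mod 132
  k=8: 7^8 = 97 mod 132
  k=10: 7^10 = 97 * 49 = 1 mod 132  <- first divisor giving 1
Order = 10

10


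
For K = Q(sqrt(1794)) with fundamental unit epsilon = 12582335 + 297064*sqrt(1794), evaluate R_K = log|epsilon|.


epsilon = 12582335 + 297064*sqrt(1794)
= 2.5165e+07
R = ln(2.5165e+07)
= 17.0410

17.0410


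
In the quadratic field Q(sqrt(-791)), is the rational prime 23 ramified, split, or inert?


K = Q(sqrt(-791)). Since d mod 4 = 1, disc(K) = -791.
Check p | disc: -791 mod 23 = 14.
p does not divide disc. Compute Legendre symbol (d/p):
14^((23-1)/2) mod 23 = -1
(d/p) = -1, so p is inert: (p) stays prime with e=1, f=2, g=1.
Therefore p is inert.

inert


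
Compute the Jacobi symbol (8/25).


Compute (8/25) via quadratic reciprocity:
  pull out 2: (2/25) = +1  (since 25 mod 8 = 1)
  pull out 2: (2/25) = +1  (since 25 mod 8 = 1)
  pull out 2: (2/25) = +1  (since 25 mod 8 = 1)
  (1/25) = 1
Product of signs = 1

1


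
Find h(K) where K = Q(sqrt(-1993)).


K = Q(sqrt(-1993)). d mod 4 = 3, so D = disc(K) = 4d = -7972
h(K) equals the number of primitive reduced positive-definite forms (a, b, c) = a*x^2 + b*x*y + c*y^2 with b^2 - 4ac = D,
where reduced means |b| <= a <= c, with b >= 0 whenever |b| = a or a = c, and primitive means gcd(a, b, c) = 1.
Reduced forces 3a^2 <= |D| = 7972, so 1 <= a <= 51; b must have the parity of D, and c = (b^2 - D)/(4a) must be an integer >= a.
Enumerate a = 1..51, b in [-a, a]:
  a=1: (1, 0, 1993)  [1]
  a=2: (2, 2, 997)  [1]
  a=3..6: none
  a=7: (7, -6, 286), (7, 6, 286)  [2]
  a=8..10: none
  a=11: (11, -6, 182), (11, 6, 182)  [2]
  a=12: none
  a=13: (13, -6, 154), (13, 6, 154)  [2]
  a=14: (14, -6, 143), (14, 6, 143)  [2]
  a=15..16: none
  a=17: (17, -16, 121), (17, 16, 121)  [2]
  a=18..21: none
  a=22: (22, -6, 91), (22, 6, 91)  [2]
  a=23: (23, -20, 91), (23, 20, 91)  [2]
  a=24..25: none
  a=26: (26, -6, 77), (26, 6, 77)  [2]
  a=27..33: none
  a=34: (34, -18, 61), (34, 18, 61)  [2]
  a=35..40: none
  a=41: (41, -8, 49), (41, 8, 49)  [2]
  a=42..45: none
  a=46: (46, -26, 47), (46, 26, 47)  [2]
  a=47..51: none
Total reduced forms: 1 + 1 + 2 + 2 + 2 + 2 + 2 + 2 + 2 + 2 + 2 + 2 + 2 = 24
h = 24

24


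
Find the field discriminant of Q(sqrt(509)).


For K = Q(sqrt(d)) with d squarefree: disc(K) = d if d = 1 mod 4, and disc(K) = 4d if d = 2 or 3 mod 4.
Here d = 509, and d mod 4 = 1.
d = 1 mod 4 (O_K = Z[(1+sqrt(d))/2]), so disc(K) = d = 509

509


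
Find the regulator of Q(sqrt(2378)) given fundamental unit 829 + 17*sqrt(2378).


epsilon = 829 + 17*sqrt(2378)
= 1658.0006
R = ln(1658.0006)
= 7.4134

7.4134


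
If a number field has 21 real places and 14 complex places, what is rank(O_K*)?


By Dirichlet's unit theorem:
rank = r1 + r2 - 1
= 21 + 14 - 1
= 34

34


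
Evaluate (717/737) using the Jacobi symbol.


Compute (717/737) via quadratic reciprocity:
  reciprocity: (717/737) -> +(737/717)
  reduce: (20/717)
  pull out 2: (2/717) = -1  (since 717 mod 8 = 5)
  pull out 2: (2/717) = -1  (since 717 mod 8 = 5)
  reciprocity: (5/717) -> +(717/5)
  reduce: (2/5)
  pull out 2: (2/5) = -1  (since 5 mod 8 = 5)
  (1/5) = 1
Product of signs = -1

-1


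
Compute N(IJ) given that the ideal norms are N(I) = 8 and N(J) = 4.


N(IJ) = N(I) * N(J)
= 8 * 4
= 32

32


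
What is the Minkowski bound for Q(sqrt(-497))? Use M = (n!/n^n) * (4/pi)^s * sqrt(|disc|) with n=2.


d = -497, d mod 4 = 3, so disc(K) = 4d = -1988; |disc(K)| = 1988
Imaginary quadratic field, so n = 2, s = r2 = 1, r1 = 0
M = (n!/n^n) * (4/pi)^s * sqrt(|disc(K)|) = (2!/2^2) * (4/pi)^1 * sqrt(1988)
= 0.5 * 1.273240 * 44.586994
= 28.3850

28.3850


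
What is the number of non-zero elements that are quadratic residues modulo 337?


For prime p, the number of non-zero quadratic residues is (p-1)/2.
= (337-1)/2
= 168

168


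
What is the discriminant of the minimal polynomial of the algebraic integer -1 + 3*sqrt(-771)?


The element -1 + 3*sqrt(-771) has minimal polynomial:
x^2 + 2*x + 6940
Discriminant = (2)^2 - 4*(6940)
= 4 - 27760
= -27756

-27756


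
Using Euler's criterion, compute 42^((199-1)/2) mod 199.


p = 199 is prime and the exponent is (p-1)/2 = 99, so by Euler's criterion 42^99 = (42/199) = +1 or -1 mod 199.
Compute by square-and-multiply:
  99 = 64 + 32 + 2 + 1 (binary 1100011)
  Repeated squaring mod 199: 42^1 = 42, 42^2 = 172, 42^4 = 132, 42^8 = 111, 42^16 = 182, 42^32 = 90, 42^64 = 140
  42^99 = 42^64 * 42^32 * 42^2 * 42^1 = 140 * 90 * 172 * 42 mod 199
    140 * 90 = 12600 = 63 mod 199
    63 * 172 = 10836 = 90 mod 199
    90 * 42 = 3780 = 198 mod 199
  42^99 = 198 mod 199
Result 198 = p - 1 = -1 mod 199: 42 is a quadratic non-residue mod 199. As a residue in [0, p-1] the value is 198.
42^99 mod 199 = 198

198


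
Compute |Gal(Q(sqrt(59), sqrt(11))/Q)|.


The 2 square roots of distinct primes are multiplicatively independent over Q,
so [K:Q] = 2^2 and Gal(K/Q) is isomorphic to (Z/2Z)^2.
|Gal| = 2^2 = 4

4


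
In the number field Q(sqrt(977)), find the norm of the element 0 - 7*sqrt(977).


N(a + b*sqrt(d)) = a^2 - d*b^2
= (0)^2 - (977)*(-7)^2
= 0 - 47873
= -47873

-47873


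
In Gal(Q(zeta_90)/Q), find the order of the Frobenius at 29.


The Frobenius at p in Gal(Q(zeta_n)/Q) = (Z/nZ)* is the class of p, so its order is ord_90(29), the smallest k >= 1 with 29^k = 1 mod 90.
n = 90 = 2 * 3^2 * 5, phi(90) = 24; the order divides phi(n).
Divisors of 24: 1, 2, 3, 4, 6, 8, 12, 24
Repeated squaring mod 90: 29^1 = 29, 29^2 = 31, 29^4 = 61, 29^8 = 31, 29^16 = 61
Test divisors in increasing order:
  k=1: 29^1 = 29 mod 90
  k=2: 29^2 = 31 mod 90
  k=3: 29^3 = 31 * 29 = 89 mod 90
  k=4: 29^4 = 61 mod 90
  k=6: 29^6 = 61 * 31 = 1 mod 90  <- first divisor giving 1
Order = 6

6


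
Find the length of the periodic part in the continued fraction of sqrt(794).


Run the CF algorithm for sqrt(794).
a_0 = floor(sqrt(794)) = 28; set m_0=0, q_0=1.
Recurrence: m' = q*a - m,  q' = (d - m'^2)/q,  a' = floor((a_0 + m')/q').
  step 1: m=28, q=10, a=5
  step 2: m=22, q=31, a=1
  step 3: m=9, q=23, a=1
  step 4: m=14, q=26, a=1
  step 5: m=12, q=25, a=1
  step 6: m=13, q=25, a=1
  step 7: m=12, q=26, a=1
  step 8: m=14, q=23, a=1
  step 9: m=9, q=31, a=1
  step 10: m=22, q=10, a=5
  step 11: m=28, q=1, a=56
a_11 = 2*a_0 = 56, so the period closes here.
sqrt(794) = [28; 5, 1, 1, 1, 1, 1, 1, 1, 1, 5, 56]
Period length = 11

11


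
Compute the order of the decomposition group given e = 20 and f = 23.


|D_P| = e * f
= 20 * 23
= 460

460


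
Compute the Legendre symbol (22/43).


p = 43 is prime, so compute (22/43) with the reciprocity algorithm (Jacobi-symbol steps: pull out 2s via (2/n), flip via reciprocity, reduce):
  pull out 2: (2/43) = -1  (since 43 mod 8 = 3)
  reciprocity: (11/43) -> -(43/11)
  reduce: (10/11)
  pull out 2: (2/11) = -1  (since 11 mod 8 = 3)
  reciprocity: (5/11) -> +(11/5)
  reduce: (1/5)
  (1/5) = 1
Product of signs = -1
(22/43) = -1

-1


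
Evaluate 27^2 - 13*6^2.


x^2 - d*y^2
= 27^2 - 13*6^2
= 729 - 468
= 261

261


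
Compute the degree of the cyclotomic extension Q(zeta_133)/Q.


The degree equals Euler's totient phi(133).
133 = 7 * 19
phi(133) = 108

108


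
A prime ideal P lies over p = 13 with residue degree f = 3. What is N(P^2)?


N(P^a) = p^(a*f)
= 13^(2*3)
= 13^6
= 4826809

4826809
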